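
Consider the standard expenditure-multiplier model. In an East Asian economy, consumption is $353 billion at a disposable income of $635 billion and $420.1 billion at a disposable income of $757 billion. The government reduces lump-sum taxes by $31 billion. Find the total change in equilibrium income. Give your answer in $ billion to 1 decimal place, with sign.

MPC = ΔC/ΔYd = (420.1 − 353)/(757 − 635) = 67.1/122 = 0.55.
A lump-sum tax change of −$31 billion shifts disposable income by +$31 billion; first-round consumption changes by −c × ΔT = −0.55 × (−$31 billion) = +$17.05 billion.
Expenditure multiplier = 1/(1 − MPC) = 1/(1 − 0.55) = 1/0.45 ≈ 2.222.
The tax multiplier is −c × k ≈ −1.222, so ΔY = k × (−c·ΔT) = (+$17.05 billion) / 0.45 ≈ +$37.9 billion.

+$37.9 billion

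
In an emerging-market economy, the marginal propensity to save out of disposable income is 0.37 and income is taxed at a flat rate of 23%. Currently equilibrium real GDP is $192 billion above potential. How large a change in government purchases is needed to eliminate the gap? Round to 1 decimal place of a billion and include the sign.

−$98.9 billion

MPC = 1 − MPS = 1 − 0.37 = 0.63.
Spending multiplier = 1/(1 − c(1−t)) = 1/(1 − 0.63×0.77) = 1/0.5149 ≈ 1.942.
Need ΔY = −$192 billion, so ΔG = ΔY/k = (−$192 billion) × 0.5149 ≈ −$98.9 billion.
The government should cut government purchases by $98.9 billion.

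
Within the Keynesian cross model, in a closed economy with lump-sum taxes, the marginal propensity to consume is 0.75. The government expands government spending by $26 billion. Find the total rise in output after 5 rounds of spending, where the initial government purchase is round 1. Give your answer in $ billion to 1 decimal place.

$79.3 billion

Round 1 adds ΔG = $26 billion; each later round is MPC = 0.75 times the previous.
After 5 rounds: 26 + 19.5 + 14.625 + 10.96875 + 8.2265625 = ΔG·(1 − c^5)/(1 − c) = 26 × (1 − 0.2373046875)/0.25 ≈ $79.3 billion.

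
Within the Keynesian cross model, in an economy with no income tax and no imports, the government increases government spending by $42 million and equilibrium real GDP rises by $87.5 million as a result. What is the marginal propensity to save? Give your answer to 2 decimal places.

0.48

Implied spending multiplier k = ΔY/ΔG = 87.5/42 ≈ 2.0833.
Since k = 1/(1 − MPC), MPC = 1 − 1/k = 1 − ΔG/ΔY = 1 − 42/87.5 = 0.52.
MPS = 1 − MPC = 0.48.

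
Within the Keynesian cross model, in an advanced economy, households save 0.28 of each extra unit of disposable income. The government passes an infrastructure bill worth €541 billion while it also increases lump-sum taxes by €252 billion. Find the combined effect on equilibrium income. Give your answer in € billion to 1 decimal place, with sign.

MPC = 1 − MPS = 1 − 0.28 = 0.72.
Expenditure multiplier = 1/(1 − MPC) = 1/(1 − 0.72) = 1/0.28 ≈ 3.571.
ΔG contributes k·ΔG = (+€541 billion) / 0.28 ≈ +€1,932.1 billion.
ΔT of +€252 billion changes first-round spending by −c·ΔT = −€181.44 billion, contributing k·(−c·ΔT) = (−€181.44 billion) / 0.28 = −€648 billion.
Net ΔY = k(ΔG − c·ΔT) = (+€359.56 billion) / 0.28 ≈ +€1,284.1 billion.

+€1,284.1 billion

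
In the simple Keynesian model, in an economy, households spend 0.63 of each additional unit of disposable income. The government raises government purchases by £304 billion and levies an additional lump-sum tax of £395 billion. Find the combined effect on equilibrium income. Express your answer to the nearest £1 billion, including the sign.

+£149 billion

Expenditure multiplier = 1/(1 − MPC) = 1/(1 − 0.63) = 1/0.37 ≈ 2.703.
ΔG contributes k·ΔG = (+£304 billion) / 0.37 ≈ +£821.6 billion.
ΔT of +£395 billion changes first-round spending by −c·ΔT = −£248.85 billion, contributing k·(−c·ΔT) = (−£248.85 billion) / 0.37 ≈ −£672.6 billion.
Net ΔY = k(ΔG − c·ΔT) = (+£55.15 billion) / 0.37 ≈ +£149 billion.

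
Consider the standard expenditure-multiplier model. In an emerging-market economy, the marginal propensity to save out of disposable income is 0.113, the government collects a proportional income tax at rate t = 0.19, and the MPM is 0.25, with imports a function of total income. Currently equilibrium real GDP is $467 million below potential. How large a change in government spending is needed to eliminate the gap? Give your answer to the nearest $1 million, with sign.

+$248 million

MPC = 1 − MPS = 1 − 0.113 = 0.887.
Spending multiplier = 1/(1 − c(1−t) + m) = 1/(1 − 0.887×0.81 + 0.25) = 1/0.53153 ≈ 1.881.
Need ΔY = +$467 million, so ΔG = ΔY/k = (+$467 million) × 0.53153 ≈ +$248 million.
The government should increase government spending by $248 million.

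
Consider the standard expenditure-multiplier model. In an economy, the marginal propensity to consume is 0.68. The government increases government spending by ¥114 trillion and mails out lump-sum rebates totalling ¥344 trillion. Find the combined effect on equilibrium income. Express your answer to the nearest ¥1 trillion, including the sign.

Expenditure multiplier = 1/(1 − MPC) = 1/(1 − 0.68) = 1/0.32 = 3.125.
ΔG contributes k·ΔG = (+¥114 trillion) / 0.32 ≈ +¥356.3 trillion.
ΔT of −¥344 trillion changes first-round spending by −c·ΔT = +¥233.92 trillion, contributing k·(−c·ΔT) = (+¥233.92 trillion) / 0.32 = +¥731 trillion.
Net ΔY = k(ΔG − c·ΔT) = (+¥347.92 trillion) / 0.32 ≈ +¥1,087 trillion.

+¥1,087 trillion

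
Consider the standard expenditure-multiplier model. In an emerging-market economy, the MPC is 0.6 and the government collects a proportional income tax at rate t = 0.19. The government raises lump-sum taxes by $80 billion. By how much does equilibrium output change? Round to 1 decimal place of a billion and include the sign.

A lump-sum tax change of +$80 billion shifts disposable income by −$80 billion; first-round consumption changes by −c × ΔT = −0.6 × (+$80 billion) = −$48 billion.
Expenditure multiplier = 1/(1 − c(1−t)) = 1/(1 − 0.6×0.81) = 1/0.514 ≈ 1.946.
The tax multiplier is −c × k ≈ −1.167, so ΔY = k × (−c·ΔT) = (−$48 billion) / 0.514 ≈ −$93.4 billion.

−$93.4 billion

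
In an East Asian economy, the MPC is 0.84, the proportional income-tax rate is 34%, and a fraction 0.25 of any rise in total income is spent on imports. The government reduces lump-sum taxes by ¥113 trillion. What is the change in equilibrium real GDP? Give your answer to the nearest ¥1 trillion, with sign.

+¥136 trillion

A lump-sum tax change of −¥113 trillion shifts disposable income by +¥113 trillion; first-round consumption changes by −c × ΔT = −0.84 × (−¥113 trillion) = +¥94.92 trillion.
Expenditure multiplier = 1/(1 − c(1−t) + m) = 1/(1 − 0.84×0.66 + 0.25) = 1/0.6956 ≈ 1.438.
The tax multiplier is −c × k ≈ −1.208, so ΔY = k × (−c·ΔT) = (+¥94.92 trillion) / 0.6956 ≈ +¥136 trillion.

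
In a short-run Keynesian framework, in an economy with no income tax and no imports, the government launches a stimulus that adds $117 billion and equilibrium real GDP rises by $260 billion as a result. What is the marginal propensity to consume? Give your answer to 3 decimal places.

Implied spending multiplier k = ΔY/ΔG = 260/117 ≈ 2.2222.
Since k = 1/(1 − MPC), MPC = 1 − 1/k = 1 − ΔG/ΔY = 1 − 117/260 = 0.550.

0.550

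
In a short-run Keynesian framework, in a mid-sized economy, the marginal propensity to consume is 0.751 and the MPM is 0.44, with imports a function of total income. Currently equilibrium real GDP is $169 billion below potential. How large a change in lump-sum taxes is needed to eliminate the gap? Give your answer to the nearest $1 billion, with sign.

Spending multiplier = 1/(1 − c + m) = 1/(1 − 0.751 + 0.44) = 1/0.689 ≈ 1.451.
Tax multiplier = −c·k = −0.751/0.689 ≈ −1.09. Need ΔY = +$169 billion, so ΔT = ΔY/(−c·k) = −(+$169 billion) × 0.689 / 0.751 ≈ −$155 billion.
The government should cut lump-sum taxes by $155 billion.

−$155 billion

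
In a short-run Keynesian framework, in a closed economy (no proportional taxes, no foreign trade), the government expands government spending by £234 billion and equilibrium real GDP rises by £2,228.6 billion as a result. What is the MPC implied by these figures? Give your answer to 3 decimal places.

Implied spending multiplier k = ΔY/ΔG = 2,228.6/234 ≈ 9.5239.
Since k = 1/(1 − MPC), MPC = 1 − 1/k = 1 − ΔG/ΔY = 1 − 234/2,228.6 ≈ 0.895.

0.895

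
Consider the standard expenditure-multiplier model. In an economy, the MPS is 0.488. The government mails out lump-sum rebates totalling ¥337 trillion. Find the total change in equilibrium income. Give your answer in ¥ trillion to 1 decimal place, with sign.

MPC = 1 − MPS = 1 − 0.488 = 0.512.
A lump-sum tax change of −¥337 trillion shifts disposable income by +¥337 trillion; first-round consumption changes by −c × ΔT = −0.512 × (−¥337 trillion) = +¥172.544 trillion.
Expenditure multiplier = 1/(1 − MPC) = 1/(1 − 0.512) = 1/0.488 ≈ 2.049.
The tax multiplier is −c × k ≈ −1.049, so ΔY = k × (−c·ΔT) = (+¥172.544 trillion) / 0.488 ≈ +¥353.6 trillion.

+¥353.6 trillion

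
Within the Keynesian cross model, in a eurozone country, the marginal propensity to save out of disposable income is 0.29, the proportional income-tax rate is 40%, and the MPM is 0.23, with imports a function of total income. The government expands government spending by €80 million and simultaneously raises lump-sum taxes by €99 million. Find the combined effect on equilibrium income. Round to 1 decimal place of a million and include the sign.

MPC = 1 − MPS = 1 − 0.29 = 0.71.
Expenditure multiplier = 1/(1 − c(1−t) + m) = 1/(1 − 0.71×0.6 + 0.23) = 1/0.804 ≈ 1.244.
ΔG contributes k·ΔG = (+€80 million) / 0.804 ≈ +€99.5 million.
ΔT of +€99 million changes first-round spending by −c·ΔT = −€70.29 million, contributing k·(−c·ΔT) = (−€70.29 million) / 0.804 ≈ −€87.4 million.
Net ΔY = k(ΔG − c·ΔT) = (+€9.71 million) / 0.804 ≈ +€12.1 million.

+€12.1 million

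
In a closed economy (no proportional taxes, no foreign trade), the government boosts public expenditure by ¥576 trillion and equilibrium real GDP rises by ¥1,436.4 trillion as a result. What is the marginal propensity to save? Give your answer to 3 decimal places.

0.401

Implied spending multiplier k = ΔY/ΔG = 1,436.4/576 ≈ 2.4938.
Since k = 1/(1 − MPC), MPC = 1 − 1/k = 1 − ΔG/ΔY = 1 − 576/1,436.4 ≈ 0.599.
MPS = 1 − MPC = 0.401.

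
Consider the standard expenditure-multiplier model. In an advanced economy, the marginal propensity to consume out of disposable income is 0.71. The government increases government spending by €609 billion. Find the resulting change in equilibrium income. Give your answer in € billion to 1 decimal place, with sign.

Government-spending multiplier = 1/(1 − MPC) = 1/(1 − 0.71) = 1/0.29 ≈ 3.448.
ΔY = k × ΔG = (+€609 billion) / 0.29 = +€2,100 billion.

+€2,100.0 billion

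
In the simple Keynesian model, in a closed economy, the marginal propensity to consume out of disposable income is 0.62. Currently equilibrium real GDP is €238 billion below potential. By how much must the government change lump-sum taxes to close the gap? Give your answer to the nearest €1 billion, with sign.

Spending multiplier = 1/(1 − MPC) = 1/(1 − 0.62) = 1/0.38 ≈ 2.632.
Tax multiplier = −c·k = −0.62/0.38 ≈ −1.632. Need ΔY = +€238 billion, so ΔT = ΔY/(−c·k) = −(+€238 billion) × 0.38 / 0.62 ≈ −€146 billion.
The government should cut lump-sum taxes by €146 billion.

−€146 billion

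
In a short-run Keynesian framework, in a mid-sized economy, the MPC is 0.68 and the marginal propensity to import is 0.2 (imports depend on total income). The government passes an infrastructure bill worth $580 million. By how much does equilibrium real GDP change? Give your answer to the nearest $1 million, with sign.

+$1,115 million

Expenditure multiplier = 1/(1 − c + m) = 1/(1 − 0.68 + 0.2) = 1/0.52 ≈ 1.923.
ΔY = k × ΔG = (+$580 million) / 0.52 ≈ +$1,115 million.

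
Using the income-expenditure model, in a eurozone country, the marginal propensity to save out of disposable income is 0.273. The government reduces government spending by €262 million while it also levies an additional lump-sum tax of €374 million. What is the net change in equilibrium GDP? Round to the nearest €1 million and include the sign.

MPC = 1 − MPS = 1 − 0.273 = 0.727.
Expenditure multiplier = 1/(1 − MPC) = 1/(1 − 0.727) = 1/0.273 ≈ 3.663.
ΔG contributes k·ΔG = (−€262 million) / 0.273 ≈ −€959.7 million.
ΔT of +€374 million changes first-round spending by −c·ΔT = −€271.898 million, contributing k·(−c·ΔT) = (−€271.898 million) / 0.273 ≈ −€996 million.
Net ΔY = k(ΔG − c·ΔT) = (−€533.898 million) / 0.273 ≈ −€1,956 million.

−€1,956 million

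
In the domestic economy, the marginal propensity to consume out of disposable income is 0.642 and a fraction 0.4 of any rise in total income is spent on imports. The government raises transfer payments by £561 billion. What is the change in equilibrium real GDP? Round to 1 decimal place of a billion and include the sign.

The transfer change shifts disposable income by +£561 billion, so first-round consumption changes by c·ΔTR = 0.642 × (+£561 billion) = +£360.162 billion.
Expenditure multiplier = 1/(1 − c + m) = 1/(1 − 0.642 + 0.4) = 1/0.758 ≈ 1.319.
The transfer multiplier is c × k ≈ 0.847, so ΔY = k × (c·ΔTR) = (+£360.162 billion) / 0.758 ≈ +£475.1 billion.

+£475.1 billion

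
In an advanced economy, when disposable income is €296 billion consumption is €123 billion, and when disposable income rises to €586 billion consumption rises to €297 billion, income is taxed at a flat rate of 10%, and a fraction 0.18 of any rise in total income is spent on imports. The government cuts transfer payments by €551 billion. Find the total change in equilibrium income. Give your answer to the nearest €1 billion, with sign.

MPC = ΔC/ΔYd = (297 − 123)/(586 − 296) = 174/290 = 0.6.
The transfer change shifts disposable income by −€551 billion, so first-round consumption changes by c·ΔTR = 0.6 × (−€551 billion) = −€330.6 billion.
Expenditure multiplier = 1/(1 − c(1−t) + m) = 1/(1 − 0.6×0.9 + 0.18) = 1/0.64 ≈ 1.563.
The transfer multiplier is c × k ≈ 0.938, so ΔY = k × (c·ΔTR) = (−€330.6 billion) / 0.64 ≈ −€517 billion.

−€517 billion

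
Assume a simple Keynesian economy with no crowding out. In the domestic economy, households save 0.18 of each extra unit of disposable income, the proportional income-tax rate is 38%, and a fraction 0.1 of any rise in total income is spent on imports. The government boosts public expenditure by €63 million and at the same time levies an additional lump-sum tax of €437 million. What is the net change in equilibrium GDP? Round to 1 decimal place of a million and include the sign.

MPC = 1 − MPS = 1 − 0.18 = 0.82.
Expenditure multiplier = 1/(1 − c(1−t) + m) = 1/(1 − 0.82×0.62 + 0.1) = 1/0.5916 ≈ 1.69.
ΔG contributes k·ΔG = (+€63 million) / 0.5916 ≈ +€106.5 million.
ΔT of +€437 million changes first-round spending by −c·ΔT = −€358.34 million, contributing k·(−c·ΔT) = (−€358.34 million) / 0.5916 ≈ −€605.7 million.
Net ΔY = k(ΔG − c·ΔT) = (−€295.34 million) / 0.5916 ≈ −€499.2 million.

−€499.2 million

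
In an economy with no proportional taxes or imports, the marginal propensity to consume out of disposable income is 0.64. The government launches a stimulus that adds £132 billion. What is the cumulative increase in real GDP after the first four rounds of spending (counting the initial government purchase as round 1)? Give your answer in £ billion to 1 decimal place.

Round 1 adds ΔG = £132 billion; each later round is MPC = 0.64 times the previous.
After 4 rounds: 132 + 84.48 + 54.0672 + 34.603008 = ΔG·(1 − c^4)/(1 − c) = 132 × (1 − 0.16777216)/0.36 ≈ £305.2 billion.

£305.2 billion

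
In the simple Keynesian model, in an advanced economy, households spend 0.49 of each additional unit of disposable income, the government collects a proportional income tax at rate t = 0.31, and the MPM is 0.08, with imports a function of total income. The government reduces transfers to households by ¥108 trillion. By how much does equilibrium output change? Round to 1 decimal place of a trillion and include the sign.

The transfer change shifts disposable income by −¥108 trillion, so first-round consumption changes by c·ΔTR = 0.49 × (−¥108 trillion) = −¥52.92 trillion.
Expenditure multiplier = 1/(1 − c(1−t) + m) = 1/(1 − 0.49×0.69 + 0.08) = 1/0.7419 ≈ 1.348.
The transfer multiplier is c × k ≈ 0.66, so ΔY = k × (c·ΔTR) = (−¥52.92 trillion) / 0.7419 ≈ −¥71.3 trillion.

−¥71.3 trillion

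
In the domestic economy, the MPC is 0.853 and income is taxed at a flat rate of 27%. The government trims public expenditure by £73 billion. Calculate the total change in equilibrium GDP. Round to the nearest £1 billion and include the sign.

Spending multiplier = 1/(1 − c(1−t)) = 1/(1 − 0.853×0.73) = 1/0.37731 ≈ 2.65.
ΔY = k × ΔG = (−£73 billion) / 0.37731 ≈ −£193 billion.

−£193 billion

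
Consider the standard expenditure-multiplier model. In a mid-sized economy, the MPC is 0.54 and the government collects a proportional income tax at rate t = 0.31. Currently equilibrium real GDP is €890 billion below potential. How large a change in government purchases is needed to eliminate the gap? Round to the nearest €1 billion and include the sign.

+€558 billion

Spending multiplier = 1/(1 − c(1−t)) = 1/(1 − 0.54×0.69) = 1/0.6274 ≈ 1.594.
Need ΔY = +€890 billion, so ΔG = ΔY/k = (+€890 billion) × 0.6274 ≈ +€558 billion.
The government should increase government purchases by €558 billion.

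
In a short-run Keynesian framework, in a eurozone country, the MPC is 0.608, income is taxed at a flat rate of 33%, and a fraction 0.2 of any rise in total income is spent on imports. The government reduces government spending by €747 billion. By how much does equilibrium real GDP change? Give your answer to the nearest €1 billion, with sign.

−€942 billion

Government-spending multiplier = 1/(1 − c(1−t) + m) = 1/(1 − 0.608×0.67 + 0.2) = 1/0.79264 ≈ 1.262.
ΔY = k × ΔG = (−€747 billion) / 0.79264 ≈ −€942 billion.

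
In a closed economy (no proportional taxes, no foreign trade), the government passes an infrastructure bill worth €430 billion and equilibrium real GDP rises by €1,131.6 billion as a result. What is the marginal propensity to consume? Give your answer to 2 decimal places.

Implied spending multiplier k = ΔY/ΔG = 1,131.6/430 ≈ 2.6316.
Since k = 1/(1 − MPC), MPC = 1 − 1/k = 1 − ΔG/ΔY = 1 − 430/1,131.6 ≈ 0.62.

0.62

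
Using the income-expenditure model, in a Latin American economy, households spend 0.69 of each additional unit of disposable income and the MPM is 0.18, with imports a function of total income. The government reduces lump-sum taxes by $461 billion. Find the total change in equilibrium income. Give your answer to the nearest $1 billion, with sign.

A lump-sum tax change of −$461 billion shifts disposable income by +$461 billion; first-round consumption changes by −c × ΔT = −0.69 × (−$461 billion) = +$318.09 billion.
Expenditure multiplier = 1/(1 − c + m) = 1/(1 − 0.69 + 0.18) = 1/0.49 ≈ 2.041.
The tax multiplier is −c × k ≈ −1.408, so ΔY = k × (−c·ΔT) = (+$318.09 billion) / 0.49 ≈ +$649 billion.

+$649 billion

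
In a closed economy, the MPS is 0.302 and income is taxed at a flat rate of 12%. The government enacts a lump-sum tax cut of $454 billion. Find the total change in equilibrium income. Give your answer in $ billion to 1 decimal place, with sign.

+$821.5 billion

MPC = 1 − MPS = 1 − 0.302 = 0.698.
A lump-sum tax change of −$454 billion shifts disposable income by +$454 billion; first-round consumption changes by −c × ΔT = −0.698 × (−$454 billion) = +$316.892 billion.
Expenditure multiplier = 1/(1 − c(1−t)) = 1/(1 − 0.698×0.88) = 1/0.38576 ≈ 2.592.
The tax multiplier is −c × k ≈ −1.809, so ΔY = k × (−c·ΔT) = (+$316.892 billion) / 0.38576 ≈ +$821.5 billion.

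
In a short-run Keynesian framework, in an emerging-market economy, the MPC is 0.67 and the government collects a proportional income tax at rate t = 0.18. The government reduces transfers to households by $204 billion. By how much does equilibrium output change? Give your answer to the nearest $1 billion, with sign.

The transfer change shifts disposable income by −$204 billion, so first-round consumption changes by c·ΔTR = 0.67 × (−$204 billion) = −$136.68 billion.
Expenditure multiplier = 1/(1 − c(1−t)) = 1/(1 − 0.67×0.82) = 1/0.4506 ≈ 2.219.
The transfer multiplier is c × k ≈ 1.487, so ΔY = k × (c·ΔTR) = (−$136.68 billion) / 0.4506 ≈ −$303 billion.

−$303 billion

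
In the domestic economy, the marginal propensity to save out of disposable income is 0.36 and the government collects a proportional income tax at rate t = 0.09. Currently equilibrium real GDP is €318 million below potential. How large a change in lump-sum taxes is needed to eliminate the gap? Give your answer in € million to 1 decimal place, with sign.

MPC = 1 − MPS = 1 − 0.36 = 0.64.
Spending multiplier = 1/(1 − c(1−t)) = 1/(1 − 0.64×0.91) = 1/0.4176 ≈ 2.395.
Tax multiplier = −c·k = −0.64/0.4176 ≈ −1.533. Need ΔY = +€318 million, so ΔT = ΔY/(−c·k) = −(+€318 million) × 0.4176 / 0.64 ≈ −€207.5 million.
The government should cut lump-sum taxes by €207.5 million.

−€207.5 million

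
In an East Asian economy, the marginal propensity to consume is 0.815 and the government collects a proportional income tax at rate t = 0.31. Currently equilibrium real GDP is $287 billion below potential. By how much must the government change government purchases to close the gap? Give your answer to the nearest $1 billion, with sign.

+$126 billion

Spending multiplier = 1/(1 − c(1−t)) = 1/(1 − 0.815×0.69) = 1/0.43765 ≈ 2.285.
Need ΔY = +$287 billion, so ΔG = ΔY/k = (+$287 billion) × 0.43765 ≈ +$126 billion.
The government should increase government purchases by $126 billion.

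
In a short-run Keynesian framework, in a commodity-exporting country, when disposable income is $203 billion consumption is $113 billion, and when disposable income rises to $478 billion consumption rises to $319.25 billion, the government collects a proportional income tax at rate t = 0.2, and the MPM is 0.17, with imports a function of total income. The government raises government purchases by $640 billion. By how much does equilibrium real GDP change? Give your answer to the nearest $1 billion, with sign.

+$1,123 billion

MPC = ΔC/ΔYd = (319.25 − 113)/(478 − 203) = 206.25/275 = 0.75.
Government-spending multiplier = 1/(1 − c(1−t) + m) = 1/(1 − 0.75×0.8 + 0.17) = 1/0.57 ≈ 1.754.
ΔY = k × ΔG = (+$640 billion) / 0.57 ≈ +$1,123 billion.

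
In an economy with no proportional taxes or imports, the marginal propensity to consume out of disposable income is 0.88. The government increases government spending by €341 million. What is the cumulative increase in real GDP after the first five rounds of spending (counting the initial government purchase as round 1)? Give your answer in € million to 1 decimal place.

Round 1 adds ΔG = €341 million; each later round is MPC = 0.88 times the previous.
After 5 rounds: 341 + 300.08 + 264.0704 + 232.381952 + 204.49611776 = ΔG·(1 − c^5)/(1 − c) = 341 × (1 − 0.5277319168)/0.12 ≈ €1,342 million.

€1,342.0 million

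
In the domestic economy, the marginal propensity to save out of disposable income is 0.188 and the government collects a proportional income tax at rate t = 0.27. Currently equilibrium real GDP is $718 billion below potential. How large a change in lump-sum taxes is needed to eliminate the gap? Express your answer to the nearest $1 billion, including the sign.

−$360 billion

MPC = 1 − MPS = 1 − 0.188 = 0.812.
Spending multiplier = 1/(1 − c(1−t)) = 1/(1 − 0.812×0.73) = 1/0.40724 ≈ 2.456.
Tax multiplier = −c·k = −0.812/0.40724 ≈ −1.994. Need ΔY = +$718 billion, so ΔT = ΔY/(−c·k) = −(+$718 billion) × 0.40724 / 0.812 ≈ −$360 billion.
The government should cut lump-sum taxes by $360 billion.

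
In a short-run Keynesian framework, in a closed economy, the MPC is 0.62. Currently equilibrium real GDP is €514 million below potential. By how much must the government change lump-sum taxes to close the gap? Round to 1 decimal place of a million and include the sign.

Spending multiplier = 1/(1 − MPC) = 1/(1 − 0.62) = 1/0.38 ≈ 2.632.
Tax multiplier = −c·k = −0.62/0.38 ≈ −1.632. Need ΔY = +€514 million, so ΔT = ΔY/(−c·k) = −(+€514 million) × 0.38 / 0.62 ≈ −€315 million.
The government should cut lump-sum taxes by €315 million.

−€315.0 million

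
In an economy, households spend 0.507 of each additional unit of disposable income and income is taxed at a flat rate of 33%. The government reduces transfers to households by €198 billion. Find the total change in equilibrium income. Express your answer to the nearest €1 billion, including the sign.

The transfer change shifts disposable income by −€198 billion, so first-round consumption changes by c·ΔTR = 0.507 × (−€198 billion) = −€100.386 billion.
Expenditure multiplier = 1/(1 − c(1−t)) = 1/(1 − 0.507×0.67) = 1/0.66031 ≈ 1.514.
The transfer multiplier is c × k ≈ 0.768, so ΔY = k × (c·ΔTR) = (−€100.386 billion) / 0.66031 ≈ −€152 billion.

−€152 billion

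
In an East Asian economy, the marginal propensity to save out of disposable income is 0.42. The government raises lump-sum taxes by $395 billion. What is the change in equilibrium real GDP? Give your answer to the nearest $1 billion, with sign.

−$545 billion

MPC = 1 − MPS = 1 − 0.42 = 0.58.
A lump-sum tax change of +$395 billion shifts disposable income by −$395 billion; first-round consumption changes by −c × ΔT = −0.58 × (+$395 billion) = −$229.1 billion.
Expenditure multiplier = 1/(1 − MPC) = 1/(1 − 0.58) = 1/0.42 ≈ 2.381.
The tax multiplier is −c × k ≈ −1.381, so ΔY = k × (−c·ΔT) = (−$229.1 billion) / 0.42 ≈ −$545 billion.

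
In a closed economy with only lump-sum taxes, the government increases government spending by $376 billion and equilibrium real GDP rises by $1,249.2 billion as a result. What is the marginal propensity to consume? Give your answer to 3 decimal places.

Implied spending multiplier k = ΔY/ΔG = 1,249.2/376 ≈ 3.3223.
Since k = 1/(1 − MPC), MPC = 1 − 1/k = 1 − ΔG/ΔY = 1 − 376/1,249.2 ≈ 0.699.

0.699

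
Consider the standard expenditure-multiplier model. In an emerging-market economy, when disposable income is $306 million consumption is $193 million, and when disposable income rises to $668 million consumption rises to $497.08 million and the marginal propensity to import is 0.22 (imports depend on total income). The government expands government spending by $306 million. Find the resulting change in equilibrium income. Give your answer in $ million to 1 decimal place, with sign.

MPC = ΔC/ΔYd = (497.08 − 193)/(668 − 306) = 304.08/362 = 0.84.
Spending multiplier = 1/(1 − c + m) = 1/(1 − 0.84 + 0.22) = 1/0.38 ≈ 2.632.
ΔY = k × ΔG = (+$306 million) / 0.38 ≈ +$805.3 million.

+$805.3 million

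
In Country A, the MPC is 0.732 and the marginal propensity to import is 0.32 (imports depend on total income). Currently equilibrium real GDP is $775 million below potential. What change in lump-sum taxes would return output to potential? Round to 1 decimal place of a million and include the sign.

−$622.5 million

Spending multiplier = 1/(1 − c + m) = 1/(1 − 0.732 + 0.32) = 1/0.588 ≈ 1.701.
Tax multiplier = −c·k = −0.732/0.588 ≈ −1.245. Need ΔY = +$775 million, so ΔT = ΔY/(−c·k) = −(+$775 million) × 0.588 / 0.732 ≈ −$622.5 million.
The government should cut lump-sum taxes by $622.5 million.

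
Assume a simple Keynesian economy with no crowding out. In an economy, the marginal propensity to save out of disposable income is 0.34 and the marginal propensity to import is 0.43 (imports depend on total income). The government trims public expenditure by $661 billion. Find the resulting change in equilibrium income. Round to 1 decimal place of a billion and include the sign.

MPC = 1 − MPS = 1 − 0.34 = 0.66.
Expenditure multiplier = 1/(1 − c + m) = 1/(1 − 0.66 + 0.43) = 1/0.77 ≈ 1.299.
ΔY = k × ΔG = (−$661 billion) / 0.77 ≈ −$858.4 billion.

−$858.4 billion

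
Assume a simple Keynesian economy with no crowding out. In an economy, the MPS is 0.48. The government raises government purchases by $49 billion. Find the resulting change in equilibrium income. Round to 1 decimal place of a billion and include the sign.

+$102.1 billion

MPC = 1 − MPS = 1 − 0.48 = 0.52.
Expenditure multiplier = 1/(1 − MPC) = 1/(1 − 0.52) = 1/0.48 ≈ 2.083.
ΔY = k × ΔG = (+$49 billion) / 0.48 ≈ +$102.1 billion.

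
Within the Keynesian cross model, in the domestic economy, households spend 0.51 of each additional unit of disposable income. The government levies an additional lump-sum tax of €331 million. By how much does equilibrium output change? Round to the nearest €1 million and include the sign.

−€345 million

A lump-sum tax change of +€331 million shifts disposable income by −€331 million; first-round consumption changes by −c × ΔT = −0.51 × (+€331 million) = −€168.81 million.
Expenditure multiplier = 1/(1 − MPC) = 1/(1 − 0.51) = 1/0.49 ≈ 2.041.
The tax multiplier is −c × k ≈ −1.041, so ΔY = k × (−c·ΔT) = (−€168.81 million) / 0.49 ≈ −€345 million.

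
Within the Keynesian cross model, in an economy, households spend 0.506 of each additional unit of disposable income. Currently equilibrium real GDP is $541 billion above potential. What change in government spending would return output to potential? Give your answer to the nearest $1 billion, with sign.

Spending multiplier = 1/(1 − MPC) = 1/(1 − 0.506) = 1/0.494 ≈ 2.024.
Need ΔY = −$541 billion, so ΔG = ΔY/k = (−$541 billion) × 0.494 ≈ −$267 billion.
The government should cut government spending by $267 billion.

−$267 billion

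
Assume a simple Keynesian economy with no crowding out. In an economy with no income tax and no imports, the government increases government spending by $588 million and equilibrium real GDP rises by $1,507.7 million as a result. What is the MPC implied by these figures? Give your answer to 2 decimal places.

Implied spending multiplier k = ΔY/ΔG = 1,507.7/588 ≈ 2.5641.
Since k = 1/(1 − MPC), MPC = 1 − 1/k = 1 − ΔG/ΔY = 1 − 588/1,507.7 ≈ 0.61.

0.61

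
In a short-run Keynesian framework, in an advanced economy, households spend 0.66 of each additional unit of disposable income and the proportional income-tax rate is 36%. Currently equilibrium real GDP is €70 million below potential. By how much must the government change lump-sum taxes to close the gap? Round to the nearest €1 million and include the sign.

Spending multiplier = 1/(1 − c(1−t)) = 1/(1 − 0.66×0.64) = 1/0.5776 ≈ 1.731.
Tax multiplier = −c·k = −0.66/0.5776 ≈ −1.143. Need ΔY = +€70 million, so ΔT = ΔY/(−c·k) = −(+€70 million) × 0.5776 / 0.66 ≈ −€61 million.
The government should cut lump-sum taxes by €61 million.

−€61 million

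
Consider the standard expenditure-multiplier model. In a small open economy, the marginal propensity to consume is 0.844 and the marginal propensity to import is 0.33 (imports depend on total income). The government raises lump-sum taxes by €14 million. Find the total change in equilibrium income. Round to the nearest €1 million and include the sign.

A lump-sum tax change of +€14 million shifts disposable income by −€14 million; first-round consumption changes by −c × ΔT = −0.844 × (+€14 million) = −€11.816 million.
Expenditure multiplier = 1/(1 − c + m) = 1/(1 − 0.844 + 0.33) = 1/0.486 ≈ 2.058.
The tax multiplier is −c × k ≈ −1.737, so ΔY = k × (−c·ΔT) = (−€11.816 million) / 0.486 ≈ −€24 million.

−€24 million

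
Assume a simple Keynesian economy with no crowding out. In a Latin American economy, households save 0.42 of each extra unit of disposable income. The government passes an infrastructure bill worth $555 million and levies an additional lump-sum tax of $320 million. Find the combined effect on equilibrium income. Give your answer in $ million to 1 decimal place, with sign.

+$879.5 million

MPC = 1 − MPS = 1 − 0.42 = 0.58.
Expenditure multiplier = 1/(1 − MPC) = 1/(1 − 0.58) = 1/0.42 ≈ 2.381.
ΔG contributes k·ΔG = (+$555 million) / 0.42 ≈ +$1,321.4 million.
ΔT of +$320 million changes first-round spending by −c·ΔT = −$185.6 million, contributing k·(−c·ΔT) = (−$185.6 million) / 0.42 ≈ −$441.9 million.
Net ΔY = k(ΔG − c·ΔT) = (+$369.4 million) / 0.42 ≈ +$879.5 million.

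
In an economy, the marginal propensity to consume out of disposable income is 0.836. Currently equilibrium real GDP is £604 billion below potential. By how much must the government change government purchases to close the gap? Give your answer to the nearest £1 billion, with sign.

+£99 billion

Spending multiplier = 1/(1 − MPC) = 1/(1 − 0.836) = 1/0.164 ≈ 6.098.
Need ΔY = +£604 billion, so ΔG = ΔY/k = (+£604 billion) × 0.164 ≈ +£99 billion.
The government should increase government purchases by £99 billion.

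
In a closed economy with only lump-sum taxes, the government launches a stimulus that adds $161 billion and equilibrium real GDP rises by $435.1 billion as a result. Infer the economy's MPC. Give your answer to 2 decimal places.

0.63

Implied spending multiplier k = ΔY/ΔG = 435.1/161 ≈ 2.7025.
Since k = 1/(1 − MPC), MPC = 1 − 1/k = 1 − ΔG/ΔY = 1 − 161/435.1 ≈ 0.63.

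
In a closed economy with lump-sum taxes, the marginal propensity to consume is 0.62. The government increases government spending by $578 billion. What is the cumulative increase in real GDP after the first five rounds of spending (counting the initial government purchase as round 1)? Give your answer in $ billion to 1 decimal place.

$1,381.7 billion

Round 1 adds ΔG = $578 billion; each later round is MPC = 0.62 times the previous.
After 5 rounds: 578 + 358.36 + 222.1832 + 137.753584 + 85.40722208 = ΔG·(1 − c^5)/(1 − c) = 578 × (1 − 0.0916132832)/0.38 ≈ $1,381.7 billion.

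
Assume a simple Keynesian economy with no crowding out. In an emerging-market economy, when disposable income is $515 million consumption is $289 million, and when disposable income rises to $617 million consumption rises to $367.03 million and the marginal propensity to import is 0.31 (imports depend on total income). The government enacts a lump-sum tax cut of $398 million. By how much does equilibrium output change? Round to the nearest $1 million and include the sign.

+$559 million

MPC = ΔC/ΔYd = (367.03 − 289)/(617 − 515) = 78.03/102 = 0.765.
A lump-sum tax change of −$398 million shifts disposable income by +$398 million; first-round consumption changes by −c × ΔT = −0.765 × (−$398 million) = +$304.47 million.
Expenditure multiplier = 1/(1 − c + m) = 1/(1 − 0.765 + 0.31) = 1/0.545 ≈ 1.835.
The tax multiplier is −c × k ≈ −1.404, so ΔY = k × (−c·ΔT) = (+$304.47 million) / 0.545 ≈ +$559 million.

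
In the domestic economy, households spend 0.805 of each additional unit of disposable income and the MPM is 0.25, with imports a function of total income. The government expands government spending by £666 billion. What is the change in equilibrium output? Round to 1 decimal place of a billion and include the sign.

Government-spending multiplier = 1/(1 − c + m) = 1/(1 − 0.805 + 0.25) = 1/0.445 ≈ 2.247.
ΔY = k × ΔG = (+£666 billion) / 0.445 ≈ +£1,496.6 billion.

+£1,496.6 billion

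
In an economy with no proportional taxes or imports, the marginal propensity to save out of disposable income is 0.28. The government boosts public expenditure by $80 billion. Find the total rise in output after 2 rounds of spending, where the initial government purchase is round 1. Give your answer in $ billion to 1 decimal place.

$137.6 billion

MPC = 1 − MPS = 1 − 0.28 = 0.72.
Round 1 adds ΔG = $80 billion; each later round is MPC = 0.72 times the previous.
After 2 rounds: 80 + 57.6 = ΔG·(1 − c^2)/(1 − c) = 80 × (1 − 0.5184)/0.28 = $137.6 billion.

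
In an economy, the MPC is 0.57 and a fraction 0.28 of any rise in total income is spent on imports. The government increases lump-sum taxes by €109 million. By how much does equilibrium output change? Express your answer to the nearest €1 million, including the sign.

−€88 million

A lump-sum tax change of +€109 million shifts disposable income by −€109 million; first-round consumption changes by −c × ΔT = −0.57 × (+€109 million) = −€62.13 million.
Expenditure multiplier = 1/(1 − c + m) = 1/(1 − 0.57 + 0.28) = 1/0.71 ≈ 1.408.
The tax multiplier is −c × k ≈ −0.803, so ΔY = k × (−c·ΔT) = (−€62.13 million) / 0.71 ≈ −€88 million.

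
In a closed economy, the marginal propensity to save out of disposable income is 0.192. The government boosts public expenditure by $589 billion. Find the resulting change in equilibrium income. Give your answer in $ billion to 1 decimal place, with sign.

MPC = 1 − MPS = 1 − 0.192 = 0.808.
Government-spending multiplier = 1/(1 − MPC) = 1/(1 − 0.808) = 1/0.192 ≈ 5.208.
ΔY = k × ΔG = (+$589 billion) / 0.192 ≈ +$3,067.7 billion.

+$3,067.7 billion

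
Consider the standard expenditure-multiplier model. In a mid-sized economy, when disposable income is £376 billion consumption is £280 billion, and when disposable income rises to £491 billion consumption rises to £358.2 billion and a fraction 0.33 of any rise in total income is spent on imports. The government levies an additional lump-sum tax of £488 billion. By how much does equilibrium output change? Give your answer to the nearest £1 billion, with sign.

−£511 billion

MPC = ΔC/ΔYd = (358.2 − 280)/(491 − 376) = 78.2/115 = 0.68.
A lump-sum tax change of +£488 billion shifts disposable income by −£488 billion; first-round consumption changes by −c × ΔT = −0.68 × (+£488 billion) = −£331.84 billion.
Expenditure multiplier = 1/(1 − c + m) = 1/(1 − 0.68 + 0.33) = 1/0.65 ≈ 1.538.
The tax multiplier is −c × k ≈ −1.046, so ΔY = k × (−c·ΔT) = (−£331.84 billion) / 0.65 ≈ −£511 billion.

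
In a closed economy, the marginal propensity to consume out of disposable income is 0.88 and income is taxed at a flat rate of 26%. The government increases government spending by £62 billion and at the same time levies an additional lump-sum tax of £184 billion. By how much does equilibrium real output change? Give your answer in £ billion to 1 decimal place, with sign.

Expenditure multiplier = 1/(1 − c(1−t)) = 1/(1 − 0.88×0.74) = 1/0.3488 ≈ 2.867.
ΔG contributes k·ΔG = (+£62 billion) / 0.3488 ≈ +£177.8 billion.
ΔT of +£184 billion changes first-round spending by −c·ΔT = −£161.92 billion, contributing k·(−c·ΔT) = (−£161.92 billion) / 0.3488 ≈ −£464.2 billion.
Net ΔY = k(ΔG − c·ΔT) = (−£99.92 billion) / 0.3488 ≈ −£286.5 billion.

−£286.5 billion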